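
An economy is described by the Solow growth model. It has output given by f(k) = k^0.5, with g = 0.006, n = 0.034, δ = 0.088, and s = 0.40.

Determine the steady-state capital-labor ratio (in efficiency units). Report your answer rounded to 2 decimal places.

At the steady state, Δk = 0, so s·k^α = (n + g + δ)·k.
Dividing both sides by k: k^(1−α) = s / (n + g + δ).
k^0.5 = 0.40 / (0.034 + 0.006 + 0.088) = 0.40 / 0.128 = 3.1250
k* = 3.1250^(1/0.5) ≈ 9.7656

k* = 9.77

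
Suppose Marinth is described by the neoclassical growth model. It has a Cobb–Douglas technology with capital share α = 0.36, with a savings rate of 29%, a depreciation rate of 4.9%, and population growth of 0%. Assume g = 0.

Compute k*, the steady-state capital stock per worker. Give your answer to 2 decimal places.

k* ≈ 16.09

Steady state requires s·f(k) = (n + δ)·k, i.e. s·k^α = (n + δ)·k.
Dividing both sides by k: k^(1−α) = s / (n + δ).
k^0.64 = 0.29 / (0.000 + 0.049) = 0.29 / 0.049 = 5.9184
k* = 5.9184^(1/0.64) ≈ 16.0905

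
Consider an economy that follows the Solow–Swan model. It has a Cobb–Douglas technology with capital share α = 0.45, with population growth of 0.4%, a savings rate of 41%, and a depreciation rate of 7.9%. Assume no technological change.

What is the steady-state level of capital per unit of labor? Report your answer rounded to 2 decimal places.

In steady state, investment equals break-even investment: s·k^α = (n + δ)·k.
Dividing both sides by k: k^(1−α) = s / (n + δ).
k^0.55 = 0.41 / (0.004 + 0.079) = 0.41 / 0.083 = 4.9398
k* = 4.9398^(1/0.55) ≈ 18.2511

k* = 18.25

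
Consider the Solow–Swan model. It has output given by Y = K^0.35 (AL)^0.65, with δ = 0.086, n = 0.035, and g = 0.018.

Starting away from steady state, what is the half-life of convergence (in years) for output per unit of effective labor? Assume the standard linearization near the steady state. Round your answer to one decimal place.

about 7.7 years

Near the steady state the convergence rate is λ = (1 − α)(n + g + δ).
λ = (1 − 0.35) × 0.139 = 0.65 × 0.139 = 0.09035
Half-life = ln 2 / λ = 0.6931 / 0.09035 ≈ 7.67 years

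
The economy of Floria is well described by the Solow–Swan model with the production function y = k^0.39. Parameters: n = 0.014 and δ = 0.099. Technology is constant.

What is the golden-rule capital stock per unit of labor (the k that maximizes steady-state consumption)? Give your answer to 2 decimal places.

k_gold ≈ 7.62

The golden rule sets f'(k) = n + δ, i.e. α·k^(α−1) = n + δ.
So k^(1−α) = α / (n + δ) = 0.39 / 0.113 = 3.4513.
k_gold = 3.4513^(1/0.61) ≈ 7.6197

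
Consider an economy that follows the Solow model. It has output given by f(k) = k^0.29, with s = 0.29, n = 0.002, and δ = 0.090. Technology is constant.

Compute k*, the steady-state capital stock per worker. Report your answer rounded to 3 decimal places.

k* = 5.038

At the steady state, Δk = 0, so s·k^α = (n + δ)·k.
Dividing both sides by k: k^(1−α) = s / (n + δ).
k^0.71 = 0.29 / (0.002 + 0.090) = 0.29 / 0.092 = 3.1522
k* = 3.1522^(1/0.71) ≈ 5.0382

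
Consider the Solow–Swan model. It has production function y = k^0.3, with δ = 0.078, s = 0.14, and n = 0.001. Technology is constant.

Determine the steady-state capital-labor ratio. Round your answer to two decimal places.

k* = 2.26

Steady state requires s·f(k) = (n + δ)·k, i.e. s·k^α = (n + δ)·k.
Rearranging, k^(1−α) = s / (n + δ).
k^0.7 = 0.14 / (0.001 + 0.078) = 0.14 / 0.079 = 1.7722
k* = 1.7722^(1/0.7) ≈ 2.2647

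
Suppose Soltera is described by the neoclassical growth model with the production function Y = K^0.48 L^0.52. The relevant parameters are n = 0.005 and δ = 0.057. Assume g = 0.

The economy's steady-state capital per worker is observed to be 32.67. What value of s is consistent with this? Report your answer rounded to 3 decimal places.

s ≈ 0.380

In steady state, investment equals break-even investment: s·k^α = (n + δ)·k.
So s / (n + δ) = (k*)^(1−α) = 32.67^0.52 = 6.1285.
Therefore s = 6.1285 × (n + δ) = 6.1285 × 0.062 = 0.3800.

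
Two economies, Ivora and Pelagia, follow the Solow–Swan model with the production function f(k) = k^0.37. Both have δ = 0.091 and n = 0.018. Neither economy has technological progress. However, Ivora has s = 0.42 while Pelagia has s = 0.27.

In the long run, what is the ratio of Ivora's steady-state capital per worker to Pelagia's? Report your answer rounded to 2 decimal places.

Steady-state k* = [s/(n + δ)]^(1/(1−α)), so the ratio is [ (s_I/(n + δ)_I) / (s_P/(n + δ)_P) ]^1.5873.
s_I/(n + δ)_I = 0.42/0.109 = 3.8532; s_P/(n + δ)_P = 0.27/0.109 = 2.4771.
Ratio = (3.8532/2.4771)^1.5873 = 1.5555^1.5873 ≈ 2.0163

k*_I / k*_P ≈ 2.02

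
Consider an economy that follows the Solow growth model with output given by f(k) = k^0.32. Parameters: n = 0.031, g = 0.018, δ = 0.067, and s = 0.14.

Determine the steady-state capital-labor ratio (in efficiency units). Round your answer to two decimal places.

At the steady state, Δk = 0, so s·k^α = (n + g + δ)·k.
Rearranging, k^(1−α) = s / (n + g + δ).
k^0.68 = 0.14 / (0.031 + 0.018 + 0.067) = 0.14 / 0.116 = 1.2069
k* = 1.2069^(1/0.68) ≈ 1.3186

k* = 1.32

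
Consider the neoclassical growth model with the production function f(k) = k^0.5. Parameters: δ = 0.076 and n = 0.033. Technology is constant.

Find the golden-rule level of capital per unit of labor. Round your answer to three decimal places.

k_gold ≈ 21.042

The golden rule sets f'(k) = n + δ, i.e. α·k^(α−1) = n + δ.
So k^(1−α) = α / (n + δ) = 0.5 / 0.109 = 4.5872.
k_gold = 4.5872^(1/0.5) ≈ 21.0424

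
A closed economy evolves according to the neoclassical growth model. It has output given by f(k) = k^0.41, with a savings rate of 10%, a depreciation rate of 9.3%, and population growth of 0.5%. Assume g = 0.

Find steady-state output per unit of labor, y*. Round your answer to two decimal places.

y* = 1.01

In steady state, investment equals break-even investment: s·k^α = (n + δ)·k.
Dividing both sides by k: k^(1−α) = s / (n + δ).
k^0.59 = 0.10 / (0.005 + 0.093) = 0.10 / 0.098 = 1.0204
k* = 1.0204^(1/0.59) ≈ 1.0348
y* = (k*)^α = 1.0348^0.41 ≈ 1.0141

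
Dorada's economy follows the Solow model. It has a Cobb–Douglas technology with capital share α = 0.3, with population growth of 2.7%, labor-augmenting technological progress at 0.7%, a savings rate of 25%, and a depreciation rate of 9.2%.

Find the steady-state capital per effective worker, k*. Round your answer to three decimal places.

k* ≈ 2.661

At the steady state, Δk = 0, so s·k^α = (n + g + δ)·k.
Dividing both sides by k: k^(1−α) = s / (n + g + δ).
k^0.7 = 0.25 / (0.027 + 0.007 + 0.092) = 0.25 / 0.126 = 1.9841
k* = 1.9841^(1/0.7) ≈ 2.6613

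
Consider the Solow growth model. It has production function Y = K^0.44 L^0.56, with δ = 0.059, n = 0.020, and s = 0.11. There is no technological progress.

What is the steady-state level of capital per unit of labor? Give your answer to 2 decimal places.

At the steady state, Δk = 0, so s·k^α = (n + δ)·k.
Dividing both sides by k: k^(1−α) = s / (n + δ).
k^0.56 = 0.11 / (0.020 + 0.059) = 0.11 / 0.079 = 1.3924
k* = 1.3924^(1/0.56) ≈ 1.8060

k* = 1.81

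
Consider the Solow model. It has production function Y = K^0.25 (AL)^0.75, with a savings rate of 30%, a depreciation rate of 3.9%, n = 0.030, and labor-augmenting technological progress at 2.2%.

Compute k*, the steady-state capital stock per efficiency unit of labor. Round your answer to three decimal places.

In steady state, investment equals break-even investment: s·k^α = (n + g + δ)·k.
Dividing both sides by k: k^(1−α) = s / (n + g + δ).
k^0.75 = 0.30 / (0.030 + 0.022 + 0.039) = 0.30 / 0.091 = 3.2967
k* = 3.2967^(1/0.75) ≈ 4.9065

k* ≈ 4.907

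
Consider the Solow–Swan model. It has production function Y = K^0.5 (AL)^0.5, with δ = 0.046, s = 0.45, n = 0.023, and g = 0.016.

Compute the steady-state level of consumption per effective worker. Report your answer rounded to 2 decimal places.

Steady state requires s·f(k) = (n + g + δ)·k, i.e. s·k^α = (n + g + δ)·k.
Rearranging, k^(1−α) = s / (n + g + δ).
k^0.5 = 0.45 / (0.023 + 0.016 + 0.046) = 0.45 / 0.085 = 5.2941
k* = 5.2941^(1/0.5) ≈ 28.0275
y* = (k*)^α = 28.0275^0.5 ≈ 5.2941
c* = (1 − s)·y* = (1 − 0.45) × 5.2941 ≈ 2.9118

c* = 2.91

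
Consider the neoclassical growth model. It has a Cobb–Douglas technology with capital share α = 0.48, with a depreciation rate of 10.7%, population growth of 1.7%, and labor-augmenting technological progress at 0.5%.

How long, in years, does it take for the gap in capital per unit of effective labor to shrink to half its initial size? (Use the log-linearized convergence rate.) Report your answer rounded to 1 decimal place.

half-life ≈ 10.3 years

Near the steady state the convergence rate is λ = (1 − α)(n + g + δ).
λ = (1 − 0.48) × 0.129 = 0.52 × 0.129 = 0.06708
Half-life = ln 2 / λ = 0.6931 / 0.06708 ≈ 10.33 years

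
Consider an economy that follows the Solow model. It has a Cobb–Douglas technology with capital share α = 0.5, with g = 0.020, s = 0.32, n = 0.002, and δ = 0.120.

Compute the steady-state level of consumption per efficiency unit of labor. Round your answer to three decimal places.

Steady state requires s·f(k) = (n + g + δ)·k, i.e. s·k^α = (n + g + δ)·k.
Rearranging, k^(1−α) = s / (n + g + δ).
k^0.5 = 0.32 / (0.002 + 0.020 + 0.120) = 0.32 / 0.142 = 2.2535
k* = 2.2535^(1/0.5) ≈ 5.0783
y* = (k*)^α = 5.0783^0.5 ≈ 2.2535
c* = (1 − s)·y* = (1 − 0.32) × 2.2535 ≈ 1.5324

c* ≈ 1.532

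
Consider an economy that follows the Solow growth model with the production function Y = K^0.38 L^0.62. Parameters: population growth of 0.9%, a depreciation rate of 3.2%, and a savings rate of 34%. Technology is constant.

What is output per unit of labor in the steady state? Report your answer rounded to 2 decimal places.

y* = 3.66

Steady state requires s·f(k) = (n + δ)·k, i.e. s·k^α = (n + δ)·k.
Dividing both sides by k: k^(1−α) = s / (n + δ).
k^0.62 = 0.34 / (0.009 + 0.032) = 0.34 / 0.041 = 8.2927
k* = 8.2927^(1/0.62) ≈ 30.3227
y* = (k*)^α = 30.3227^0.38 ≈ 3.6566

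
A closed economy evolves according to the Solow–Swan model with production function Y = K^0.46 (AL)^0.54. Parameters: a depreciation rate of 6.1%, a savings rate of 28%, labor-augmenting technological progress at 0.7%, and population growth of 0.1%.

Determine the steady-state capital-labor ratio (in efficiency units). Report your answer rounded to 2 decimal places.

k* = 13.38

At the steady state, Δk = 0, so s·k^α = (n + g + δ)·k.
Dividing both sides by k: k^(1−α) = s / (n + g + δ).
k^0.54 = 0.28 / (0.001 + 0.007 + 0.061) = 0.28 / 0.069 = 4.0580
k* = 4.0580^(1/0.54) ≈ 13.3815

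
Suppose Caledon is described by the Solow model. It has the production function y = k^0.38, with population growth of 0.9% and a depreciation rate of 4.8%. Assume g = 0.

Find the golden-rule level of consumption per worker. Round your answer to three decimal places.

c_gold ≈ 1.983

At the golden rule, f'(k) = n + δ, so α·k^(α−1) = n + δ and k_gold = (α/(n + δ))^(1/(1−α)).
k_gold = (0.38/0.057)^(1/0.62) = 6.6667^1.6129 ≈ 21.3248
c_gold = f(k_gold) − (n + δ)·k_gold = 3.1987 − 0.057×21.3248 ≈ 1.9832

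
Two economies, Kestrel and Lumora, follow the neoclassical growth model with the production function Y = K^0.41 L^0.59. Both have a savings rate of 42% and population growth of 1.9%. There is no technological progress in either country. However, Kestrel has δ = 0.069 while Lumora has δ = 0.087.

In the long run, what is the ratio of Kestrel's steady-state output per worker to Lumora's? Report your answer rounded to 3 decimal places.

Steady-state y* = [s/(n + δ)]^(α/(1−α)), so the ratio is [ (s_K/(n + δ)_K) / (s_L/(n + δ)_L) ]^0.6949.
s_K/(n + δ)_K = 0.42/0.088 = 4.7727; s_L/(n + δ)_L = 0.42/0.106 = 3.9623.
Ratio = (4.7727/3.9623)^0.6949 = 1.2045^0.6949 ≈ 1.1380

ratio ≈ 1.138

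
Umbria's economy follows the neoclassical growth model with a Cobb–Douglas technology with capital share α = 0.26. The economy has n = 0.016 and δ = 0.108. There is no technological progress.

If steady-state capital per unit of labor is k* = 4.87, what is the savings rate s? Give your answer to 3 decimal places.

In steady state, investment equals break-even investment: s·k^α = (n + δ)·k.
So s / (n + δ) = (k*)^(1−α) = 4.87^0.74 = 3.2268.
Therefore s = 3.2268 × (n + δ) = 3.2268 × 0.124 = 0.4001.

s ≈ 0.400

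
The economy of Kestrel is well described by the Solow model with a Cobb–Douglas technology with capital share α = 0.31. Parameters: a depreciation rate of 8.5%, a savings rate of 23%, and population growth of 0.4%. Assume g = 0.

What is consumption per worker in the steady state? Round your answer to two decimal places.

At the steady state, Δk = 0, so s·k^α = (n + δ)·k.
Dividing both sides by k: k^(1−α) = s / (n + δ).
k^0.69 = 0.23 / (0.004 + 0.085) = 0.23 / 0.089 = 2.5843
k* = 2.5843^(1/0.69) ≈ 3.9591
y* = (k*)^α = 3.9591^0.31 ≈ 1.5320
c* = (1 − s)·y* = (1 − 0.23) × 1.5320 ≈ 1.1796

c* = 1.18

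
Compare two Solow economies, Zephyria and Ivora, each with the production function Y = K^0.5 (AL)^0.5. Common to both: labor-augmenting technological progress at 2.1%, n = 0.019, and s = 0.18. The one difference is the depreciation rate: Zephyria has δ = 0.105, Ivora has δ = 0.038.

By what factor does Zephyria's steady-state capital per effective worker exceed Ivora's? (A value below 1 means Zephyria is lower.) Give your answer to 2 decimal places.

ratio ≈ 0.29

Steady-state k* = [s/(n + g + δ)]^(1/(1−α)), so the ratio is [ (s_Z/(n + g + δ)_Z) / (s_I/(n + g + δ)_I) ]^2.
s_Z/(n + g + δ)_Z = 0.18/0.145 = 1.2414; s_I/(n + g + δ)_I = 0.18/0.078 = 2.3077.
Ratio = (1.2414/2.3077)^2 = 0.5379^2 ≈ 0.2893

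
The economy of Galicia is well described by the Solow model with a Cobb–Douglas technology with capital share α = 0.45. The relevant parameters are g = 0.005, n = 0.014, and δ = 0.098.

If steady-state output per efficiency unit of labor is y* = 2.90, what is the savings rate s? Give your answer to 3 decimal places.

s ≈ 0.430

At the steady state, Δk = 0, so s·k^α = (n + g + δ)·k.
Since y* = [s/(n + g + δ)]^(α/(1−α)), we have s/(n + g + δ) = (y*)^((1−α)/α) = 2.90^1.2222 = 3.6740.
Therefore s = 3.6740 × (n + g + δ) = 3.6740 × 0.117 = 0.4299.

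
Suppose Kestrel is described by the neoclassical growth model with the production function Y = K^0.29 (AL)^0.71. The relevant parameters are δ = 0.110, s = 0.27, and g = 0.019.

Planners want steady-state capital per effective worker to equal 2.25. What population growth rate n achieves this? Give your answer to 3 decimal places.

n ≈ 0.023

Steady state requires s·f(k) = (n + g + δ)·k, i.e. s·k^α = (n + g + δ)·k.
So s / (n + g + δ) = (k*)^(1−α) = 2.25^0.71 = 1.7785.
Therefore n + g + δ = s / 1.7785 = 0.27 / 1.7785 = 0.1518, so n = 0.1518 − 0.129 = 0.0228.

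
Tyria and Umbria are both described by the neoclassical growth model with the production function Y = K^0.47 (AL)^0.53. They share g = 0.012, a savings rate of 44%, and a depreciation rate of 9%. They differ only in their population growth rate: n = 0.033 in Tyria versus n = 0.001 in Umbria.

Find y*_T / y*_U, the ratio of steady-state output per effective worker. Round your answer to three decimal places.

ratio ≈ 0.787

Steady-state y* = [s/(n + g + δ)]^(α/(1−α)), so the ratio is [ (s_T/(n + g + δ)_T) / (s_U/(n + g + δ)_U) ]^0.8868.
s_T/(n + g + δ)_T = 0.44/0.135 = 3.2593; s_U/(n + g + δ)_U = 0.44/0.103 = 4.2718.
Ratio = (3.2593/4.2718)^0.8868 = 0.7630^0.8868 ≈ 0.7867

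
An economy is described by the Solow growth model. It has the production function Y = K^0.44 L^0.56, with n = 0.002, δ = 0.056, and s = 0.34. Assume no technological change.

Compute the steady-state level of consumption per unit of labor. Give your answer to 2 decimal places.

At the steady state, Δk = 0, so s·k^α = (n + δ)·k.
Rearranging, k^(1−α) = s / (n + δ).
k^0.56 = 0.34 / (0.002 + 0.056) = 0.34 / 0.058 = 5.8621
k* = 5.8621^(1/0.56) ≈ 23.5247
y* = (k*)^α = 23.5247^0.44 ≈ 4.0130
c* = (1 − s)·y* = (1 − 0.34) × 4.0130 ≈ 2.6486

c* ≈ 2.65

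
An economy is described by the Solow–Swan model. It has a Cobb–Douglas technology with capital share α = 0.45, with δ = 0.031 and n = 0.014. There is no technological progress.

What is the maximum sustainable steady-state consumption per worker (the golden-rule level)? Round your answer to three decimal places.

At the golden rule, f'(k) = n + δ, so α·k^(α−1) = n + δ and k_gold = (α/(n + δ))^(1/(1−α)).
k_gold = (0.45/0.045)^(1/0.55) = 10.0000^1.8182 ≈ 65.7961
c_gold = f(k_gold) − (n + δ)·k_gold = 6.5795 − 0.045×65.7961 ≈ 3.6187

c_gold ≈ 3.619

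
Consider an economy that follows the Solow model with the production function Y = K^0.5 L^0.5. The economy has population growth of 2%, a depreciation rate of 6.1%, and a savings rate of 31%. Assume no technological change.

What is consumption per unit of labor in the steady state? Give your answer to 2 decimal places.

At the steady state, Δk = 0, so s·k^α = (n + δ)·k.
Rearranging, k^(1−α) = s / (n + δ).
k^0.5 = 0.31 / (0.020 + 0.061) = 0.31 / 0.081 = 3.8272
k* = 3.8272^(1/0.5) ≈ 14.6475
y* = (k*)^α = 14.6475^0.5 ≈ 3.8272
c* = (1 − s)·y* = (1 − 0.31) × 3.8272 ≈ 2.6408

c* ≈ 2.64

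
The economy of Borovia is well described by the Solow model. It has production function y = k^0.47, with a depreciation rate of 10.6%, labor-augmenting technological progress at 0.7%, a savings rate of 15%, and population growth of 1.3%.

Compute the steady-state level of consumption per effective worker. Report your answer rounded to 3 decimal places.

Steady state requires s·f(k) = (n + g + δ)·k, i.e. s·k^α = (n + g + δ)·k.
Rearranging, k^(1−α) = s / (n + g + δ).
k^0.53 = 0.15 / (0.013 + 0.007 + 0.106) = 0.15 / 0.126 = 1.1905
k* = 1.1905^(1/0.53) ≈ 1.3896
y* = (k*)^α = 1.3896^0.47 ≈ 1.1672
c* = (1 − s)·y* = (1 − 0.15) × 1.1672 ≈ 0.9921

c* = 0.992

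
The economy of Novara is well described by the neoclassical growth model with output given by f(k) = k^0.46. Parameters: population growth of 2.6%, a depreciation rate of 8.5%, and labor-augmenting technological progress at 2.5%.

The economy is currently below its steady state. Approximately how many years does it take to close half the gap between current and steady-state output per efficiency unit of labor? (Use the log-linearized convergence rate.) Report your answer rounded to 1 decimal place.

Near the steady state the convergence rate is λ = (1 − α)(n + g + δ).
λ = (1 − 0.46) × 0.136 = 0.54 × 0.136 = 0.07344
Half-life = ln 2 / λ = 0.6931 / 0.07344 ≈ 9.44 years

half-life ≈ 9.4 years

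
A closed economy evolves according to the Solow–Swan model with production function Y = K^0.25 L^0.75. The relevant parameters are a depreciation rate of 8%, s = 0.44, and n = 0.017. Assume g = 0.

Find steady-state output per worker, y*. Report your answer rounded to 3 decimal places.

At the steady state, Δk = 0, so s·k^α = (n + δ)·k.
Dividing both sides by k: k^(1−α) = s / (n + δ).
k^0.75 = 0.44 / (0.017 + 0.080) = 0.44 / 0.097 = 4.5361
k* = 4.5361^(1/0.75) ≈ 7.5089
y* = (k*)^α = 7.5089^0.25 ≈ 1.6554

y* = 1.655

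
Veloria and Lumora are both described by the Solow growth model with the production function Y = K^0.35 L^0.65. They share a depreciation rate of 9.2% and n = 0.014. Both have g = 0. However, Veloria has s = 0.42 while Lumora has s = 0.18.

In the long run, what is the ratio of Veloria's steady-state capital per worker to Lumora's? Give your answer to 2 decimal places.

k*_V / k*_L ≈ 3.68

Steady-state k* = [s/(n + δ)]^(1/(1−α)), so the ratio is [ (s_V/(n + δ)_V) / (s_L/(n + δ)_L) ]^1.5385.
s_V/(n + δ)_V = 0.42/0.106 = 3.9623; s_L/(n + δ)_L = 0.18/0.106 = 1.6981.
Ratio = (3.9623/1.6981)^1.5385 = 2.3334^1.5385 ≈ 3.6826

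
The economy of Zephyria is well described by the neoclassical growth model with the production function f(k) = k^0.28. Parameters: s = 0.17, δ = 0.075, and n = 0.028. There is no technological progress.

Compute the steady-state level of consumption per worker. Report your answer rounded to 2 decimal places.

At the steady state, Δk = 0, so s·k^α = (n + δ)·k.
Dividing both sides by k: k^(1−α) = s / (n + δ).
k^0.72 = 0.17 / (0.028 + 0.075) = 0.17 / 0.103 = 1.6505
k* = 1.6505^(1/0.72) ≈ 2.0056
y* = (k*)^α = 2.0056^0.28 ≈ 1.2151
c* = (1 − s)·y* = (1 − 0.17) × 1.2151 ≈ 1.0085

c* ≈ 1.01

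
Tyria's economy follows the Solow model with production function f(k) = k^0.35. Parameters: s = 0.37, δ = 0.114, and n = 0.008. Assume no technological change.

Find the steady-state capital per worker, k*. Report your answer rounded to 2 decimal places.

k* ≈ 5.51

At the steady state, Δk = 0, so s·k^α = (n + δ)·k.
Rearranging, k^(1−α) = s / (n + δ).
k^0.65 = 0.37 / (0.008 + 0.114) = 0.37 / 0.122 = 3.0328
k* = 3.0328^(1/0.65) ≈ 5.5119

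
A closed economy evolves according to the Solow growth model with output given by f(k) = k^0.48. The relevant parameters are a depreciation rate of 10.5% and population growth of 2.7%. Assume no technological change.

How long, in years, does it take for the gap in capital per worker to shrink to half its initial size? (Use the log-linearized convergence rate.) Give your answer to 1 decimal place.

Near the steady state the convergence rate is λ = (1 − α)(n + δ).
λ = (1 − 0.48) × 0.132 = 0.52 × 0.132 = 0.06864
Half-life = ln 2 / λ = 0.6931 / 0.06864 ≈ 10.10 years

about 10.1 years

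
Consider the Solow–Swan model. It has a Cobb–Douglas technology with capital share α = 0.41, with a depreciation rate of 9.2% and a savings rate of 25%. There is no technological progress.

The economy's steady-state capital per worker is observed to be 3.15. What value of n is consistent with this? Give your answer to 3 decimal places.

n ≈ 0.035

In steady state, investment equals break-even investment: s·k^α = (n + δ)·k.
So s / (n + δ) = (k*)^(1−α) = 3.15^0.59 = 1.9679.
Therefore n + δ = s / 1.9679 = 0.25 / 1.9679 = 0.1270, so n = 0.1270 − 0.092 = 0.0350.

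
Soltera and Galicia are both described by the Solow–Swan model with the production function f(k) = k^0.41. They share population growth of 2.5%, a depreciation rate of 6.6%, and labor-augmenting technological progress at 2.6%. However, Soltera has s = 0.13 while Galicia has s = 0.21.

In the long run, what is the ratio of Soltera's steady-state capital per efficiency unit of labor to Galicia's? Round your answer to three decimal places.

k*_S / k*_G ≈ 0.444

Steady-state k* = [s/(n + g + δ)]^(1/(1−α)), so the ratio is [ (s_S/(n + g + δ)_S) / (s_G/(n + g + δ)_G) ]^1.6949.
s_S/(n + g + δ)_S = 0.13/0.117 = 1.1111; s_G/(n + g + δ)_G = 0.21/0.117 = 1.7949.
Ratio = (1.1111/1.7949)^1.6949 = 0.6190^1.6949 ≈ 0.4435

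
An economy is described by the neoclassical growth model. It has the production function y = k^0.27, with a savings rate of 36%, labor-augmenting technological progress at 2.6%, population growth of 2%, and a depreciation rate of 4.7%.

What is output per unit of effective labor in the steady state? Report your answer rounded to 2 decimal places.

y* = 1.65

Steady state requires s·f(k) = (n + g + δ)·k, i.e. s·k^α = (n + g + δ)·k.
Dividing both sides by k: k^(1−α) = s / (n + g + δ).
k^0.73 = 0.36 / (0.020 + 0.026 + 0.047) = 0.36 / 0.093 = 3.8710
k* = 3.8710^(1/0.73) ≈ 6.3861
y* = (k*)^α = 6.3861^0.27 ≈ 1.6497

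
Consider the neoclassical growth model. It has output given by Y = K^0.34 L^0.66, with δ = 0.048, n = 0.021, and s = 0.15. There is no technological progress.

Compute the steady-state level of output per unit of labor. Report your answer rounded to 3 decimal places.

y* = 1.492

At the steady state, Δk = 0, so s·k^α = (n + δ)·k.
Rearranging, k^(1−α) = s / (n + δ).
k^0.66 = 0.15 / (0.021 + 0.048) = 0.15 / 0.069 = 2.1739
k* = 2.1739^(1/0.66) ≈ 3.2432
y* = (k*)^α = 3.2432^0.34 ≈ 1.4919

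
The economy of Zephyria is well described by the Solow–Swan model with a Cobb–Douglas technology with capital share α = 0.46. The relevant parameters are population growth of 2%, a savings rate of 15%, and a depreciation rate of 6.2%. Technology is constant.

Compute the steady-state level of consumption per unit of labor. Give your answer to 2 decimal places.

c* ≈ 1.42

At the steady state, Δk = 0, so s·k^α = (n + δ)·k.
Dividing both sides by k: k^(1−α) = s / (n + δ).
k^0.54 = 0.15 / (0.020 + 0.062) = 0.15 / 0.082 = 1.8293
k* = 1.8293^(1/0.54) ≈ 3.0599
y* = (k*)^α = 3.0599^0.46 ≈ 1.6727
c* = (1 − s)·y* = (1 − 0.15) × 1.6727 ≈ 1.4218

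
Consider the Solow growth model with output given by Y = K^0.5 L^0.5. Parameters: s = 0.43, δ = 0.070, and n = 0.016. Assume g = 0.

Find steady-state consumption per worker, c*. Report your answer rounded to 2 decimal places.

c* = 2.85

At the steady state, Δk = 0, so s·k^α = (n + δ)·k.
Dividing both sides by k: k^(1−α) = s / (n + δ).
k^0.5 = 0.43 / (0.016 + 0.070) = 0.43 / 0.086 = 5.0000
k* = 5.0000^(1/0.5) ≈ 25.0000
y* = (k*)^α = 25.0000^0.5 ≈ 5.0000
c* = (1 − s)·y* = (1 − 0.43) × 5.0000 ≈ 2.8500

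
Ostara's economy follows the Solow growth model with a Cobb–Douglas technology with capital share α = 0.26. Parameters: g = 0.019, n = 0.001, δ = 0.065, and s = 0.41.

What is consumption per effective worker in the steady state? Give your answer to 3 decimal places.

Steady state requires s·f(k) = (n + g + δ)·k, i.e. s·k^α = (n + g + δ)·k.
Rearranging, k^(1−α) = s / (n + g + δ).
k^0.74 = 0.41 / (0.001 + 0.019 + 0.065) = 0.41 / 0.085 = 4.8235
k* = 4.8235^(1/0.74) ≈ 8.3842
y* = (k*)^α = 8.3842^0.26 ≈ 1.7382
c* = (1 − s)·y* = (1 − 0.41) × 1.7382 ≈ 1.0255

c* = 1.026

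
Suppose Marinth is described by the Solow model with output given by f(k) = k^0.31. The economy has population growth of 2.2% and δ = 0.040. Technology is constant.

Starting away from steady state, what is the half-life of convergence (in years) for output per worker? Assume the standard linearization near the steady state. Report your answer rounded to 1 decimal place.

half-life ≈ 16.2 years

Near the steady state the convergence rate is λ = (1 − α)(n + δ).
λ = (1 − 0.31) × 0.062 = 0.69 × 0.062 = 0.04278
Half-life = ln 2 / λ = 0.6931 / 0.04278 ≈ 16.20 years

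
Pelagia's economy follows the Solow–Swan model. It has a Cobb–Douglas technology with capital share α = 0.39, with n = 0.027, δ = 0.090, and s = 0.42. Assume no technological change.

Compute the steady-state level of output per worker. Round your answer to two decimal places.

y* ≈ 2.26

At the steady state, Δk = 0, so s·k^α = (n + δ)·k.
Dividing both sides by k: k^(1−α) = s / (n + δ).
k^0.61 = 0.42 / (0.027 + 0.090) = 0.42 / 0.117 = 3.5897
k* = 3.5897^(1/0.61) ≈ 8.1270
y* = (k*)^α = 8.1270^0.39 ≈ 2.2640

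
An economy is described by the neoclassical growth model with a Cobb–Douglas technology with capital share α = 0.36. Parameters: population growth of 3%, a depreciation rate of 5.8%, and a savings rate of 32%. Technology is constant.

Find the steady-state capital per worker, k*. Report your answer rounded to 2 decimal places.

In steady state, investment equals break-even investment: s·k^α = (n + δ)·k.
Dividing both sides by k: k^(1−α) = s / (n + δ).
k^0.64 = 0.32 / (0.030 + 0.058) = 0.32 / 0.088 = 3.6364
k* = 3.6364^(1/0.64) ≈ 7.5171

k* = 7.52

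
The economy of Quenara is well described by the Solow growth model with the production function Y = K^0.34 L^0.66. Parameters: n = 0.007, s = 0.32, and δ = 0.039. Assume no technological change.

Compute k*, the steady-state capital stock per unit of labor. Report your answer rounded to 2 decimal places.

Steady state requires s·f(k) = (n + δ)·k, i.e. s·k^α = (n + δ)·k.
Rearranging, k^(1−α) = s / (n + δ).
k^0.66 = 0.32 / (0.007 + 0.039) = 0.32 / 0.046 = 6.9565
k* = 6.9565^(1/0.66) ≈ 18.8951

k* ≈ 18.90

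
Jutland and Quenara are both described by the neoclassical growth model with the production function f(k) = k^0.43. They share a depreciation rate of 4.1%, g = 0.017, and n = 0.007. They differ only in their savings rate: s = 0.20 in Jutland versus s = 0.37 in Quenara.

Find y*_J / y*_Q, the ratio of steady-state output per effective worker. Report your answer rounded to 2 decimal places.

Steady-state y* = [s/(n + g + δ)]^(α/(1−α)), so the ratio is [ (s_J/(n + g + δ)_J) / (s_Q/(n + g + δ)_Q) ]^0.7544.
s_J/(n + g + δ)_J = 0.20/0.065 = 3.0769; s_Q/(n + g + δ)_Q = 0.37/0.065 = 5.6923.
Ratio = (3.0769/5.6923)^0.7544 = 0.5405^0.7544 ≈ 0.6287

ratio ≈ 0.63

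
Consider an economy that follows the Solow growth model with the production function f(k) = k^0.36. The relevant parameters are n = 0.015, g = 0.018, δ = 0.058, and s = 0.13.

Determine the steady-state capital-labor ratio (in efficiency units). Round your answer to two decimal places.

k* ≈ 1.75

Steady state requires s·f(k) = (n + g + δ)·k, i.e. s·k^α = (n + g + δ)·k.
Rearranging, k^(1−α) = s / (n + g + δ).
k^0.64 = 0.13 / (0.015 + 0.018 + 0.058) = 0.13 / 0.091 = 1.4286
k* = 1.4286^(1/0.64) ≈ 1.7460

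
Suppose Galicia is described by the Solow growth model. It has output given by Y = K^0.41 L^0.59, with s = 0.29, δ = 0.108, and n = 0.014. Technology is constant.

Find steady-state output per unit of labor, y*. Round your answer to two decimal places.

y* ≈ 1.83

At the steady state, Δk = 0, so s·k^α = (n + δ)·k.
Dividing both sides by k: k^(1−α) = s / (n + δ).
k^0.59 = 0.29 / (0.014 + 0.108) = 0.29 / 0.122 = 2.3770
k* = 2.3770^(1/0.59) ≈ 4.3385
y* = (k*)^α = 4.3385^0.41 ≈ 1.8252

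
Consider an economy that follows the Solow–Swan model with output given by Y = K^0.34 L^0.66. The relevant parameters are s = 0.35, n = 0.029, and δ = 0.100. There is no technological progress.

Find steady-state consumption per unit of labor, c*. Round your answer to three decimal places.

Steady state requires s·f(k) = (n + δ)·k, i.e. s·k^α = (n + δ)·k.
Rearranging, k^(1−α) = s / (n + δ).
k^0.66 = 0.35 / (0.029 + 0.100) = 0.35 / 0.129 = 2.7132
k* = 2.7132^(1/0.66) ≈ 4.5372
y* = (k*)^α = 4.5372^0.34 ≈ 1.6723
c* = (1 − s)·y* = (1 − 0.35) × 1.6723 ≈ 1.0870

c* ≈ 1.087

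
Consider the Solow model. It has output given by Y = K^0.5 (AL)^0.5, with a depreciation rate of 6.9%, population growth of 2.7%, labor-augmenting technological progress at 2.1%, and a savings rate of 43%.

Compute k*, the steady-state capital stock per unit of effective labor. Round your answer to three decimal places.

k* = 13.507

Steady state requires s·f(k) = (n + g + δ)·k, i.e. s·k^α = (n + g + δ)·k.
Dividing both sides by k: k^(1−α) = s / (n + g + δ).
k^0.5 = 0.43 / (0.027 + 0.021 + 0.069) = 0.43 / 0.117 = 3.6752
k* = 3.6752^(1/0.5) ≈ 13.5071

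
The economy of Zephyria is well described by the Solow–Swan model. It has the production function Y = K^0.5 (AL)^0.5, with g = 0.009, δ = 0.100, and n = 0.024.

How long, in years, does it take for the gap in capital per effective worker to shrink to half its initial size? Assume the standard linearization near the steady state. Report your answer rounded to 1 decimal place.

about 10.4 years

Near the steady state the convergence rate is λ = (1 − α)(n + g + δ).
λ = (1 − 0.5) × 0.133 = 0.5 × 0.133 = 0.0665
Half-life = ln 2 / λ = 0.6931 / 0.0665 ≈ 10.42 years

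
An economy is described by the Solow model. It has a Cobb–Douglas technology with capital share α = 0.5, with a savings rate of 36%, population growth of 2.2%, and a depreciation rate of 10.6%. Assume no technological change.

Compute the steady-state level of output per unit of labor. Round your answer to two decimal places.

At the steady state, Δk = 0, so s·k^α = (n + δ)·k.
Dividing both sides by k: k^(1−α) = s / (n + δ).
k^0.5 = 0.36 / (0.022 + 0.106) = 0.36 / 0.128 = 2.8125
k* = 2.8125^(1/0.5) ≈ 7.9102
y* = (k*)^α = 7.9102^0.5 ≈ 2.8125

y* = 2.81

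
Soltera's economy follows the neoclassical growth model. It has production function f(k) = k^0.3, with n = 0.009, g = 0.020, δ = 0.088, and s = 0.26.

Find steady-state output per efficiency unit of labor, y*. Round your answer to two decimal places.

y* = 1.41

Steady state requires s·f(k) = (n + g + δ)·k, i.e. s·k^α = (n + g + δ)·k.
Rearranging, k^(1−α) = s / (n + g + δ).
k^0.7 = 0.26 / (0.009 + 0.020 + 0.088) = 0.26 / 0.117 = 2.2222
k* = 2.2222^(1/0.7) ≈ 3.1290
y* = (k*)^α = 3.1290^0.3 ≈ 1.4081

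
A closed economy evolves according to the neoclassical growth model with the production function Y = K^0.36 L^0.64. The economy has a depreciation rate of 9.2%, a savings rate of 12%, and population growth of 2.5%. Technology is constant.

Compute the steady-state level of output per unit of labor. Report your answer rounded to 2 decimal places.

y* ≈ 1.01

In steady state, investment equals break-even investment: s·k^α = (n + δ)·k.
Dividing both sides by k: k^(1−α) = s / (n + δ).
k^0.64 = 0.12 / (0.025 + 0.092) = 0.12 / 0.117 = 1.0256
k* = 1.0256^(1/0.64) ≈ 1.0403
y* = (k*)^α = 1.0403^0.36 ≈ 1.0143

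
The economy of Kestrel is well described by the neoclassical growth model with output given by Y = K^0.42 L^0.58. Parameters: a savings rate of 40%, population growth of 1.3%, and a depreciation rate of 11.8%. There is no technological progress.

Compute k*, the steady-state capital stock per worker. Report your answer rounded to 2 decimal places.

k* = 6.85

In steady state, investment equals break-even investment: s·k^α = (n + δ)·k.
Rearranging, k^(1−α) = s / (n + δ).
k^0.58 = 0.40 / (0.013 + 0.118) = 0.40 / 0.131 = 3.0534
k* = 3.0534^(1/0.58) ≈ 6.8523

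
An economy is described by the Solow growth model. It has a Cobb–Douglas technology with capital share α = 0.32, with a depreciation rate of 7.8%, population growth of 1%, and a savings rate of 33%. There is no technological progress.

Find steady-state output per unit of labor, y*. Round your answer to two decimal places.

At the steady state, Δk = 0, so s·k^α = (n + δ)·k.
Rearranging, k^(1−α) = s / (n + δ).
k^0.68 = 0.33 / (0.010 + 0.078) = 0.33 / 0.088 = 3.7500
k* = 3.7500^(1/0.68) ≈ 6.9850
y* = (k*)^α = 6.9850^0.32 ≈ 1.8627

y* = 1.86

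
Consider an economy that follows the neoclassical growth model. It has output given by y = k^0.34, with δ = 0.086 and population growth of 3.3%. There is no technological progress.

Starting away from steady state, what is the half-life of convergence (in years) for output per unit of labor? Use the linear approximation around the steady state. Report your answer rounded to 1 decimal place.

Near the steady state the convergence rate is λ = (1 − α)(n + δ).
λ = (1 − 0.34) × 0.119 = 0.66 × 0.119 = 0.07854
Half-life = ln 2 / λ = 0.6931 / 0.07854 ≈ 8.82 years

t_½ ≈ 8.8 years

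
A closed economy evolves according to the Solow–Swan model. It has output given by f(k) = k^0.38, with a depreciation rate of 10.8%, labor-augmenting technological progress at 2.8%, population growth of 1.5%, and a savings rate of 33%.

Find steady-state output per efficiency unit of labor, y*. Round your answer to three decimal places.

y* = 1.615

In steady state, investment equals break-even investment: s·k^α = (n + g + δ)·k.
Dividing both sides by k: k^(1−α) = s / (n + g + δ).
k^0.62 = 0.33 / (0.015 + 0.028 + 0.108) = 0.33 / 0.151 = 2.1854
k* = 2.1854^(1/0.62) ≈ 3.5288
y* = (k*)^α = 3.5288^0.38 ≈ 1.6147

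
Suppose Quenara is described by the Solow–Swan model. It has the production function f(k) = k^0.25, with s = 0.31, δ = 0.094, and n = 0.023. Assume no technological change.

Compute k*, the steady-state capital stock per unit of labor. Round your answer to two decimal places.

At the steady state, Δk = 0, so s·k^α = (n + δ)·k.
Rearranging, k^(1−α) = s / (n + δ).
k^0.75 = 0.31 / (0.023 + 0.094) = 0.31 / 0.117 = 2.6496
k* = 2.6496^(1/0.75) ≈ 3.6664

k* = 3.67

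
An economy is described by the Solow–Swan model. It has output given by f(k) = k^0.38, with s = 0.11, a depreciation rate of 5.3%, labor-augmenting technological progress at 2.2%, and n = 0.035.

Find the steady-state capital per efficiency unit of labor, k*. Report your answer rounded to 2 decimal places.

In steady state, investment equals break-even investment: s·k^α = (n + g + δ)·k.
Rearranging, k^(1−α) = s / (n + g + δ).
k^0.62 = 0.11 / (0.035 + 0.022 + 0.053) = 0.11 / 0.110 = 1.0000
k* = 1.0000^(1/0.62) ≈ 1.0000

k* = 1.00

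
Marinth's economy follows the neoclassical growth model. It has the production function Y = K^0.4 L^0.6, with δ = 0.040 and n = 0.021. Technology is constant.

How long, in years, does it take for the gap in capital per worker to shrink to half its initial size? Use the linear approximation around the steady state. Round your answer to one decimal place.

about 18.9 years

Near the steady state the convergence rate is λ = (1 − α)(n + δ).
λ = (1 − 0.4) × 0.061 = 0.6 × 0.061 = 0.0366
Half-life = ln 2 / λ = 0.6931 / 0.0366 ≈ 18.94 years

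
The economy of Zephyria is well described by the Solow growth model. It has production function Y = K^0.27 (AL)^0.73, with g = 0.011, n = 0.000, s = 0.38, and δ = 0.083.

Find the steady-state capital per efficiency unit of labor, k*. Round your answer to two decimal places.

In steady state, investment equals break-even investment: s·k^α = (n + g + δ)·k.
Dividing both sides by k: k^(1−α) = s / (n + g + δ).
k^0.73 = 0.38 / (0.000 + 0.011 + 0.083) = 0.38 / 0.094 = 4.0426
k* = 4.0426^(1/0.73) ≈ 6.7771

k* = 6.78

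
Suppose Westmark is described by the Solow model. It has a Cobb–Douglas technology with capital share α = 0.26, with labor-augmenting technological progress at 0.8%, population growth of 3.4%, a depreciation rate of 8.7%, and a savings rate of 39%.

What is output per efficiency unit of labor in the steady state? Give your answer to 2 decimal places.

y* = 1.48

In steady state, investment equals break-even investment: s·k^α = (n + g + δ)·k.
Rearranging, k^(1−α) = s / (n + g + δ).
k^0.74 = 0.39 / (0.034 + 0.008 + 0.087) = 0.39 / 0.129 = 3.0233
k* = 3.0233^(1/0.74) ≈ 4.4596
y* = (k*)^α = 4.4596^0.26 ≈ 1.4751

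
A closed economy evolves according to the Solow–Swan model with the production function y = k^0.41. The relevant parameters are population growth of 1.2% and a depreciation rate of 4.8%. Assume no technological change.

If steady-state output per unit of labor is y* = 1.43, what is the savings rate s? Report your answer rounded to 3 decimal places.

s ≈ 0.100

Steady state requires s·f(k) = (n + δ)·k, i.e. s·k^α = (n + δ)·k.
Since y* = [s/(n + δ)]^(α/(1−α)), we have s/(n + δ) = (y*)^((1−α)/α) = 1.43^1.439 = 1.6731.
Therefore s = 1.6731 × (n + δ) = 1.6731 × 0.060 = 0.1004.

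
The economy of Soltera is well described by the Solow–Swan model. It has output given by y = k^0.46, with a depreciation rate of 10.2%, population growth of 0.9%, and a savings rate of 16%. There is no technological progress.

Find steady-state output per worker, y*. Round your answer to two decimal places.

At the steady state, Δk = 0, so s·k^α = (n + δ)·k.
Rearranging, k^(1−α) = s / (n + δ).
k^0.54 = 0.16 / (0.009 + 0.102) = 0.16 / 0.111 = 1.4414
k* = 1.4414^(1/0.54) ≈ 1.9681
y* = (k*)^α = 1.9681^0.46 ≈ 1.3654

y* ≈ 1.37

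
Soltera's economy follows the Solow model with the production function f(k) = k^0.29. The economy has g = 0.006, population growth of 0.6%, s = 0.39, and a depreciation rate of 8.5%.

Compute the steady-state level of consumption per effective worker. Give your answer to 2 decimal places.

c* ≈ 1.08

At the steady state, Δk = 0, so s·k^α = (n + g + δ)·k.
Rearranging, k^(1−α) = s / (n + g + δ).
k^0.71 = 0.39 / (0.006 + 0.006 + 0.085) = 0.39 / 0.097 = 4.0206
k* = 4.0206^(1/0.71) ≈ 7.0976
y* = (k*)^α = 7.0976^0.29 ≈ 1.7653
c* = (1 − s)·y* = (1 − 0.39) × 1.7653 ≈ 1.0768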